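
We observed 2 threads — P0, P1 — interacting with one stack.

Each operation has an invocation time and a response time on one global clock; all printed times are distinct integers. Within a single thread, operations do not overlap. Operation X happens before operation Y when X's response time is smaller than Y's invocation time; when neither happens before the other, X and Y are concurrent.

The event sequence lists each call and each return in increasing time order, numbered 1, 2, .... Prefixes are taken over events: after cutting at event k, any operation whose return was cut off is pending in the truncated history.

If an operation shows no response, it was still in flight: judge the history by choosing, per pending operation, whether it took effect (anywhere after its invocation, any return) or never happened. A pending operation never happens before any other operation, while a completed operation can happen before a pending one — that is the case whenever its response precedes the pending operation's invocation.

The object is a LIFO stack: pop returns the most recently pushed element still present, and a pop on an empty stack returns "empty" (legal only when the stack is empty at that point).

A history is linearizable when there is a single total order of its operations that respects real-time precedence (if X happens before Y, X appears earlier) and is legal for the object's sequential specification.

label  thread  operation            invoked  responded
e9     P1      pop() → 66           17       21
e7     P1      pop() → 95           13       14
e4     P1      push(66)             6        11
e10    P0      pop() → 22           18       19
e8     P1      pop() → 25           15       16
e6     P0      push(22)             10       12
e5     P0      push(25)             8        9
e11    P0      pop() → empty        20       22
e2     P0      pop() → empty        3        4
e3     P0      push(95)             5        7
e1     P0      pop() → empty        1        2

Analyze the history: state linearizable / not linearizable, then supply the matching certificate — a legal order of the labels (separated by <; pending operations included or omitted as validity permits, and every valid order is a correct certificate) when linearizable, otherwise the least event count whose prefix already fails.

not linearizable — minimal violating prefix: 14 events

prefix check: 1..13 passes, 1..14 fails once e7's time-14 response joins
every one of the 4 real-time-consistent orders over 7 completed stack ops fails the sequential spec
for example e1, e2, e3, e4, e5, e6, e7 fails at step 7: e7 pop() → 95 is not legal there
for example e1, e2, e3, e5, e4, e6, e7 fails at step 7: e7 pop() → 95 is not legal there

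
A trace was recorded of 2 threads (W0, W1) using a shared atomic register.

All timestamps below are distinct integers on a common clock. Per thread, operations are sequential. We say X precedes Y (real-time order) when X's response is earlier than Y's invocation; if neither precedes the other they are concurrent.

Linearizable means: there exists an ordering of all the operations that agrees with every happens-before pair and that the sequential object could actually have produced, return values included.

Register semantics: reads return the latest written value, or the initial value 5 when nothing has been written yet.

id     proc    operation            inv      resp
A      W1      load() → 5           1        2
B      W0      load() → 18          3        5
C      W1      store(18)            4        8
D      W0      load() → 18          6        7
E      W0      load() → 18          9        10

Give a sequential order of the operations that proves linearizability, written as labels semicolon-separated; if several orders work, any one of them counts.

after step 1 (A load() → 5): value 5
after step 2 (C store(18)): value 18
after step 3 (B load() → 18): value 18
after step 4 (D load() → 18): value 18
after step 5 (E load() → 18): value 18

A; C; B; D; E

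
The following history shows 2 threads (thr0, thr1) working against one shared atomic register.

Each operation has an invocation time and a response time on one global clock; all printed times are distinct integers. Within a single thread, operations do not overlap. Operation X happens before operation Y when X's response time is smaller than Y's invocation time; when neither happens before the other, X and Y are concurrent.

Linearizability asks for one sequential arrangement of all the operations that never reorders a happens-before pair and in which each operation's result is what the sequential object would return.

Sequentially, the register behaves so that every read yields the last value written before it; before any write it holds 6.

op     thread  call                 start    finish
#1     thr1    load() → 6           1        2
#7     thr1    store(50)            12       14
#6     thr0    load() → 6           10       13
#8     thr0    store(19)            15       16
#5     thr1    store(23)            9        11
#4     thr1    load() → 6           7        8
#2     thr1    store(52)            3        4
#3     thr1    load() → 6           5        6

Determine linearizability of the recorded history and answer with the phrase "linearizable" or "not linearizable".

cut after 5 events: linearizable; cut after 6 events (#3 responds, time 6): not linearizable
the sole real-time-consistent order of 3 completed operations fails the atomic register replay
take #1, #2, #3: step 3 already fails, because #3 load() → 6 cannot occur there

not linearizable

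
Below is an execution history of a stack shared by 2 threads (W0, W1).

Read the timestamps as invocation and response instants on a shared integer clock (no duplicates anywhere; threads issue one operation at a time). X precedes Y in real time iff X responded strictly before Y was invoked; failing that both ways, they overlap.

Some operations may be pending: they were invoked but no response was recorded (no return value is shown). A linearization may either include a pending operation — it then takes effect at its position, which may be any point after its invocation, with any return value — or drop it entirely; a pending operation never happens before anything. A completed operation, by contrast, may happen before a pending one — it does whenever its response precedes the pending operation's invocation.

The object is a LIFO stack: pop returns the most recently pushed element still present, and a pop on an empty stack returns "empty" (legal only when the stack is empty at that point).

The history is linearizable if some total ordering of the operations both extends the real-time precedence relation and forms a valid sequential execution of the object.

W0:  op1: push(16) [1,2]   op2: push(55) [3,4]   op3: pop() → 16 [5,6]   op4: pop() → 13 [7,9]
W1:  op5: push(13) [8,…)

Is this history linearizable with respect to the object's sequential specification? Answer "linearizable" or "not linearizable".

through event 5 a valid linearization exists; event 6 (op3 responding at time 6) ends that
the completed operations (3 total) allow one real-time order; the stack replay rejects it
e.g. op1, op2, op3: illegal at step 3, since op3 pop() → 16 cannot apply there

not linearizable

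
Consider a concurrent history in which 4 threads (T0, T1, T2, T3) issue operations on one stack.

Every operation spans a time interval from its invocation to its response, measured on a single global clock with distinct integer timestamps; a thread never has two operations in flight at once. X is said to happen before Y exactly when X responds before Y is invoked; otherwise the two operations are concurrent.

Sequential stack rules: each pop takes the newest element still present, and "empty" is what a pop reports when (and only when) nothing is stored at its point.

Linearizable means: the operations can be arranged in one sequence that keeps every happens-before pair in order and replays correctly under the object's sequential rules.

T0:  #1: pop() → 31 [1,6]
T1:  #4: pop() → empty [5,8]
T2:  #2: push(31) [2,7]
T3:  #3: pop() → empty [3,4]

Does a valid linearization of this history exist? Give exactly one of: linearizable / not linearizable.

one valid linearization: #2, #1, #3, #4
step 1: #2 push(31) — stack <31>
step 2: #1 pop() → 31 — stack <>
step 3: #3 pop() → empty — stack <>
step 4: #4 pop() → empty — stack <>

linearizable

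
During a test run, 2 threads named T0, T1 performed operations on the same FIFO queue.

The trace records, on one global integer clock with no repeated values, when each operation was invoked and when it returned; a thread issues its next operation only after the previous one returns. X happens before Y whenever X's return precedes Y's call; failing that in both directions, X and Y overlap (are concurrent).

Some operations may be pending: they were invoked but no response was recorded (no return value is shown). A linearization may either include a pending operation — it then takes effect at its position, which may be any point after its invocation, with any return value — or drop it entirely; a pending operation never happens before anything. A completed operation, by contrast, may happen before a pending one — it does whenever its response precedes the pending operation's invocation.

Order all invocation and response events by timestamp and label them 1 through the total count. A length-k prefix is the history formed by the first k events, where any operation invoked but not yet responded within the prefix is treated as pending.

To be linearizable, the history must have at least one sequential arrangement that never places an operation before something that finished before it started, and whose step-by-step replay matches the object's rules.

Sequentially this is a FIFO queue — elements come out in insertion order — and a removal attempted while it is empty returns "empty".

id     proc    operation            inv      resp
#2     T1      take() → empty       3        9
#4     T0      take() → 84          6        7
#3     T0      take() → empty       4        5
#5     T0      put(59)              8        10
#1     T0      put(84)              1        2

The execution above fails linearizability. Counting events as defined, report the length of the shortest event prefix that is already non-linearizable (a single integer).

one valid order for events 1..6 is #1, #2, #3:
after step 1 (#1 put(84)): queue <84>
after step 2 (#2 take() (pending, included)): queue <>
after step 3 (#3 take() → empty): queue <>
once event 7 joins (#4's response, time 7), exhaustive search finds no witness
include/drop combinations of the 1 pending operation (#2) were all tried; none helps
e.g. #1, #3, #4 (pending dropped): illegal at step 2, since #3 take() → empty cannot apply there

7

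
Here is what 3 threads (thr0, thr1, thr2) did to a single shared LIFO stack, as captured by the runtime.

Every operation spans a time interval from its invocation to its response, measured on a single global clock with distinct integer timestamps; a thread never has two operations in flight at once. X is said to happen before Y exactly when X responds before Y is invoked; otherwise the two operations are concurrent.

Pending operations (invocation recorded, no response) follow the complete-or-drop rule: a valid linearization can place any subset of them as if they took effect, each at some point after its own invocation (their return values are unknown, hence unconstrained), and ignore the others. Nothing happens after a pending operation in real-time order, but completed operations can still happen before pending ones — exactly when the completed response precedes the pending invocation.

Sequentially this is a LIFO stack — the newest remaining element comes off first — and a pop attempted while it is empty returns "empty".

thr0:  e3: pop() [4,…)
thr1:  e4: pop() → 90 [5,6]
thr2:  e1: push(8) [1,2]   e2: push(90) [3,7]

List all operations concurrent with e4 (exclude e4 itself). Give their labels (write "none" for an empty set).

overlap test against e4 [5,6]: concurrent iff the interval meets 5..6
e1 [1,2]: before
e2 [3,7]: concurrent
e3 [4,…): concurrent

e2, e3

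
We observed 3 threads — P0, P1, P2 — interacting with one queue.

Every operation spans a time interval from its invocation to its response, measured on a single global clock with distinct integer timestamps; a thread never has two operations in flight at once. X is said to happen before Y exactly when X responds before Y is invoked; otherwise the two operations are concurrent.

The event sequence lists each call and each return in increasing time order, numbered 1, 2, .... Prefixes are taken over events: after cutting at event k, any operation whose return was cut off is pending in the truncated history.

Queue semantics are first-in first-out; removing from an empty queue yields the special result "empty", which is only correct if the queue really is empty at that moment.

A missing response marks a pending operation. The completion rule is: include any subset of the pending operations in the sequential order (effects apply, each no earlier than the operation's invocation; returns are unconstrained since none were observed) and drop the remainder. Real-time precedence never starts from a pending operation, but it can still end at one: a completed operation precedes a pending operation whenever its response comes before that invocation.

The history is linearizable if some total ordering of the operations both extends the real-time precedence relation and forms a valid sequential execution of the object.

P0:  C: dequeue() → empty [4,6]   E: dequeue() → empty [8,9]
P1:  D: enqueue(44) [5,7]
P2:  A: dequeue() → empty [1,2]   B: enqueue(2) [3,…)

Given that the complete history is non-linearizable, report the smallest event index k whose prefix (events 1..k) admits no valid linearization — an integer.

9

events 1..8 are linearizable, e.g. via A, C, B, D:
after step 1 (A dequeue() → empty): queue <>
after step 2 (C dequeue() → empty): queue <>
after step 3 (B enqueue(2) (pending, included)): queue <2>
after step 4 (D enqueue(44)): queue <2,44>
at event 9 (E's time-9 response) nothing linearizes any more
no escape via the 1 pending operation (B): every completion choice fails
sample order A, C, D, E (pending dropped) stalls at step 4 — E dequeue() → empty has no legal effect
sample order A, D, C, E (pending dropped) stalls at step 3 — C dequeue() → empty has no legal effect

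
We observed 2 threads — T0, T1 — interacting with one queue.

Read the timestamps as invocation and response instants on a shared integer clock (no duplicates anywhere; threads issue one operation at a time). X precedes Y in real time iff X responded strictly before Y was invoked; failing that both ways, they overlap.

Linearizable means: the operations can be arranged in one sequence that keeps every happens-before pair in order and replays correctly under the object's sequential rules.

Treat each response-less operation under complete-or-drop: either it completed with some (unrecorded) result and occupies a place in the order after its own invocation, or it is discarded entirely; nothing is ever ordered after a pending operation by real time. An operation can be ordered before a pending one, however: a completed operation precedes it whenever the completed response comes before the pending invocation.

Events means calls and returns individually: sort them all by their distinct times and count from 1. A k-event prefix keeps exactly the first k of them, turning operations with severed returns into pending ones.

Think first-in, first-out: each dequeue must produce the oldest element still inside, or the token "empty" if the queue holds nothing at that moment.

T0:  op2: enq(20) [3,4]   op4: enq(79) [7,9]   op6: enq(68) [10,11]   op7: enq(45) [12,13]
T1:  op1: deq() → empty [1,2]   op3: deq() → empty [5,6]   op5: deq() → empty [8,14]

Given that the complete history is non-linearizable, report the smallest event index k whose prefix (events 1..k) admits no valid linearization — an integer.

one valid order for events 1..5 is op1, op2:
after step 1 (op1 deq() → empty): queue <>
after step 2 (op2 enq(20)): queue <20>
adding event 6 (op3 responds at 6) leaves no legal real-time order
for example op1, op2, op3 fails at step 3: op3 deq() → empty is not legal there

6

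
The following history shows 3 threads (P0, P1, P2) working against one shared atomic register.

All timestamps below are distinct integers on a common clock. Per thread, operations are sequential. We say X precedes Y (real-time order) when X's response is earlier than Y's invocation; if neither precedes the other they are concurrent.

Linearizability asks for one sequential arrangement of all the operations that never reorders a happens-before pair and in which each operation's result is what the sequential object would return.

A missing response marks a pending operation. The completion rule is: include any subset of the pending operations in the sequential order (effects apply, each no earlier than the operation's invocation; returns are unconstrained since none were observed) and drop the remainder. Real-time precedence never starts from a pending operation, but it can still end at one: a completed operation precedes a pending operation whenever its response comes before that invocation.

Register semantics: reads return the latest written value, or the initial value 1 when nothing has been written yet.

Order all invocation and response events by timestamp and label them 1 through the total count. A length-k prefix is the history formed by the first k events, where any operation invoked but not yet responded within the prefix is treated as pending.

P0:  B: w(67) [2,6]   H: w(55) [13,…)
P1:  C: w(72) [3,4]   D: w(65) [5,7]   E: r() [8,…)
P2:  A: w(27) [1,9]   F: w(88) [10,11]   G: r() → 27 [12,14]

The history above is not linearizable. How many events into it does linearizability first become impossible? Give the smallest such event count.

one valid order for events 1..13 is A, B, C, D, E, F:
after step 1 (A w(27)): value 27
after step 2 (B w(67)): value 67
after step 3 (C w(72)): value 72
after step 4 (D w(65)): value 65
after step 5 (E r() (pending, included)): value 65
after step 6 (F w(88)): value 88
event 14 — G's response, time 14 — after it, nothing linearizes
every completion of the 2 pending operations (E, H) was checked; none linearizes
e.g. A, B, C, D, F, G (pending dropped): illegal at step 6, since G r() → 27 cannot apply there
e.g. A, C, B, D, F, G (pending dropped): illegal at step 6, since G r() → 27 cannot apply there

14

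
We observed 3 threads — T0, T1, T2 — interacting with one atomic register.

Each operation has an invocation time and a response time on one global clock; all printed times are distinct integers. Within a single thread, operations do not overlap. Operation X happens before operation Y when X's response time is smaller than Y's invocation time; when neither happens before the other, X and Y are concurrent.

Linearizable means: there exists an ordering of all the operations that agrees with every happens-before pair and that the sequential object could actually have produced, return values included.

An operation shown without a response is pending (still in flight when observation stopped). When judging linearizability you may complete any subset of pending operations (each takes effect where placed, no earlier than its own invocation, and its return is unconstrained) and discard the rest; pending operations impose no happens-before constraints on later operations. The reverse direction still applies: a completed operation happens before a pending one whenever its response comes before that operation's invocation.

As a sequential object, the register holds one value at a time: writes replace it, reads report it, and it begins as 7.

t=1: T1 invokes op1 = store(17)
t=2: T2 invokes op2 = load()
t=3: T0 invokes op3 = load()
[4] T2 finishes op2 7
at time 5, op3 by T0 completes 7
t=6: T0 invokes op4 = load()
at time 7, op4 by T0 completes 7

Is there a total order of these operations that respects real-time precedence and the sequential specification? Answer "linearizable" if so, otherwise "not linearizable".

a witness: op2, op3, op4
step 1: op2 load() → 7 — value 7
step 2: op3 load() → 7 — value 7
step 3: op4 load() → 7 — value 7

linearizable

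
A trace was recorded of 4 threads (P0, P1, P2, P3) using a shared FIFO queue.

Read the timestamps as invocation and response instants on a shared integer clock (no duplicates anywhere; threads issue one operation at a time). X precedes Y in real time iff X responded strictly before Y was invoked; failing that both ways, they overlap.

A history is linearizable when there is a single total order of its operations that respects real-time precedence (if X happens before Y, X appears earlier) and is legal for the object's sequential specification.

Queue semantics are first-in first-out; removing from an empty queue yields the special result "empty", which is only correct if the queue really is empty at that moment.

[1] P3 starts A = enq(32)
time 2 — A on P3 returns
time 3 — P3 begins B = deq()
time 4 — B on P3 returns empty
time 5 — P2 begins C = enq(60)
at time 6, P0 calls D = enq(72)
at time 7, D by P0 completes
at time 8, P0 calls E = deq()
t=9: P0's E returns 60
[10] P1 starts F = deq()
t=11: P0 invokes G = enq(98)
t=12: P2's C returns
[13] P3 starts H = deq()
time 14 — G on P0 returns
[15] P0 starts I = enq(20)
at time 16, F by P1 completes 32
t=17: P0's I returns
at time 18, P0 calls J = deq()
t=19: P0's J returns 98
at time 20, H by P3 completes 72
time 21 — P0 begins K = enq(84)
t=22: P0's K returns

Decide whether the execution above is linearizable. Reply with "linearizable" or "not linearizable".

through event 3 a valid linearization exists; event 4 (B responding at time 4) ends that
one real-time candidate order over the 2 completed operations — the FIFO queue replay rejects it
take A, B: step 2 already fails, because B deq() → empty cannot occur there

not linearizable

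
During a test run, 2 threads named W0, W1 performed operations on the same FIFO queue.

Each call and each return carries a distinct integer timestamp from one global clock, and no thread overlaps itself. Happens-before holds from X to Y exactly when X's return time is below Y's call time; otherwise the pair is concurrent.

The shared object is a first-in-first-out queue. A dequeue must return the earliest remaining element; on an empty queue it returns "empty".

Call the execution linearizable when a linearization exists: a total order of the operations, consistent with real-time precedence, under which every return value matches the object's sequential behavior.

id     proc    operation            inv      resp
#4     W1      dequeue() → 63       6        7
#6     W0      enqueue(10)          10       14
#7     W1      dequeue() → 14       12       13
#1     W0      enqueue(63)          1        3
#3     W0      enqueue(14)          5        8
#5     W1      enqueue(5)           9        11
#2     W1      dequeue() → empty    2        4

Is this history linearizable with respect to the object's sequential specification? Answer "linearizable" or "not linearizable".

linearizable

witness order: #2, #1, #3, #4, #5, #6, #7
after step 1 (#2 dequeue() → empty): queue <>
after step 2 (#1 enqueue(63)): queue <63>
after step 3 (#3 enqueue(14)): queue <63,14>
after step 4 (#4 dequeue() → 63): queue <14>
after step 5 (#5 enqueue(5)): queue <14,5>
after step 6 (#6 enqueue(10)): queue <14,5,10>
after step 7 (#7 dequeue() → 14): queue <5,10>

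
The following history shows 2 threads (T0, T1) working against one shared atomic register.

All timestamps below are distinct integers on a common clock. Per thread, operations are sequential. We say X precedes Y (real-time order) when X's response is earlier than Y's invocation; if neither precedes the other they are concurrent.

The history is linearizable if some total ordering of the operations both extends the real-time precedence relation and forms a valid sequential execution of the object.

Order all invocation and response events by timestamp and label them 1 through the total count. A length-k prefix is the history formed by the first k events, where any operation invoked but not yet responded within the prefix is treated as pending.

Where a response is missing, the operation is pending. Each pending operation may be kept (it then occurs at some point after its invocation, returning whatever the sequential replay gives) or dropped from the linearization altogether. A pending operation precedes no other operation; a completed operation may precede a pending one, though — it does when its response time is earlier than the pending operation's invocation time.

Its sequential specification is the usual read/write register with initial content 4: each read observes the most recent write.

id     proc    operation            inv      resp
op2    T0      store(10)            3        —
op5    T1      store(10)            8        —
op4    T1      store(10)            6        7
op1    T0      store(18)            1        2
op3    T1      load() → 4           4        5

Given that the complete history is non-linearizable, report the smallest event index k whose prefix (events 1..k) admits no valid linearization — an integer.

events 1..4 are linearizable; a witness order is op1:
1. op1 store(18), leaving value 18
event 5 — op3's response, time 5 — after it, nothing linearizes
completion choices over the 1 pending operation (op2) were checked; none helps
e.g. op1, op3 (pending dropped): illegal at step 2, since op3 load() → 4 cannot apply there

5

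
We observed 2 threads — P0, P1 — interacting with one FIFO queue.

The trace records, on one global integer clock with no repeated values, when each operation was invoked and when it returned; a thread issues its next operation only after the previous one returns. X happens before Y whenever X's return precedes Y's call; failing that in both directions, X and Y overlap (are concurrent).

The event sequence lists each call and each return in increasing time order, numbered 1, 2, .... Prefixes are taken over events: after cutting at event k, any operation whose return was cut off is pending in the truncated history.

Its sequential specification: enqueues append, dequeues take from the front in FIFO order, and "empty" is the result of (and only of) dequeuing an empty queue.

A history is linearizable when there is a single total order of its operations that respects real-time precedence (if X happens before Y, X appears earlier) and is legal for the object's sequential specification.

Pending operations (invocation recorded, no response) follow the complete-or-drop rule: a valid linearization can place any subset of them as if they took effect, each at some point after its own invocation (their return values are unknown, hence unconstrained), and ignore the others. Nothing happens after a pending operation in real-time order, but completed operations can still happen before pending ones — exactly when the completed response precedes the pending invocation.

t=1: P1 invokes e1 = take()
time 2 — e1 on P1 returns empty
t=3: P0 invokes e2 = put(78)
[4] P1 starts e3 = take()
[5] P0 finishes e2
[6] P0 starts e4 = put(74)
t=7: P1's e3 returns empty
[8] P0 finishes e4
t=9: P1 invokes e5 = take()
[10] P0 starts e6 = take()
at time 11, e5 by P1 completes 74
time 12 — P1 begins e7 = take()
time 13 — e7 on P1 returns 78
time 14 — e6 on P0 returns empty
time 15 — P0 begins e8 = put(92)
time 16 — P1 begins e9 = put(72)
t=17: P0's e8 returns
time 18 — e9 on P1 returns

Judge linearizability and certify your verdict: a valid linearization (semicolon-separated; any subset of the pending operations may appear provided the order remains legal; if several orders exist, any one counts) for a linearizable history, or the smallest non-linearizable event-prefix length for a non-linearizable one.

not linearizable — minimal violating prefix: 13 events

through event 12 a valid linearization exists; event 13 (e7 responding at time 13) ends that
all 3 real-time-respecting orders fail — 6 completed FIFO queue operations, no legal replay
completion choices over the 1 pending operation (e6) were checked; none helps
one such order, e1, e2, e3, e4, e5, e7 (pending dropped), breaks at step 3 where e3 take() → empty is illegal
one such order, e1, e2, e4, e3, e5, e7 (pending dropped), breaks at step 4 where e3 take() → empty is illegal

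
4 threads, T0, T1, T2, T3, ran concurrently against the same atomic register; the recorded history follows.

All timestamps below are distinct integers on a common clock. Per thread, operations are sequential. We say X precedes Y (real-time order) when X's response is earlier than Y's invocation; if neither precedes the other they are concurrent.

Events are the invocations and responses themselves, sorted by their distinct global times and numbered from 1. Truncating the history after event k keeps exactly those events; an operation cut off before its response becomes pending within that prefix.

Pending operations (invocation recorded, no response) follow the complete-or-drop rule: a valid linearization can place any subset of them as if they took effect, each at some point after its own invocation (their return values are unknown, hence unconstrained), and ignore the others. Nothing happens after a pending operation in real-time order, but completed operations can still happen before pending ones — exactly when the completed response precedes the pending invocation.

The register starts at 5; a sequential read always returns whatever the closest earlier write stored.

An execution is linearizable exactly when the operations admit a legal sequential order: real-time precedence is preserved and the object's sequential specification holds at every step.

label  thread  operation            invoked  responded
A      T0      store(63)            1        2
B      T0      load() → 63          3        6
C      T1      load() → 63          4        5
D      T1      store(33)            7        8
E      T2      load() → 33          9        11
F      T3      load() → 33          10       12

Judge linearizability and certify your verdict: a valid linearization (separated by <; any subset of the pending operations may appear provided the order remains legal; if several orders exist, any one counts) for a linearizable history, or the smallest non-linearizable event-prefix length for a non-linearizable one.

linearizable — witness: A < B < C < D < E < F

step 1: A store(63) — value 63
step 2: B load() → 63 — value 63
step 3: C load() → 63 — value 63
step 4: D store(33) — value 33
step 5: E load() → 33 — value 33
step 6: F load() → 33 — value 33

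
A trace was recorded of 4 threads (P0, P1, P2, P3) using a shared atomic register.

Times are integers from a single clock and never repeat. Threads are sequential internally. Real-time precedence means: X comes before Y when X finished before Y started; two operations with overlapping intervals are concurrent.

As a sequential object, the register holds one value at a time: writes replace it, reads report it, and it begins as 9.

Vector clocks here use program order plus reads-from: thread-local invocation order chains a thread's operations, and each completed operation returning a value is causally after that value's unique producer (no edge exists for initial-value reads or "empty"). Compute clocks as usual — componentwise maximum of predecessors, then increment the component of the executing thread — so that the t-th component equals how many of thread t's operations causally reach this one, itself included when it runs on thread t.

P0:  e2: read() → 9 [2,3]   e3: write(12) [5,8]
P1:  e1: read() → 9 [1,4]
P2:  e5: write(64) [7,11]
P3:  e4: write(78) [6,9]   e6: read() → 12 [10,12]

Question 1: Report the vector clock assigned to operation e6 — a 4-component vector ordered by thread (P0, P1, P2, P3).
(2, 0, 0, 2)

e4 (invocation 6): nothing precedes it; P3's component alone gives (0, 0, 0, 1)
e5 (invocation 7): nothing precedes it; P2's component alone gives (0, 0, 1, 0)
e1 (invocation 1): nothing precedes it; P1's component alone gives (0, 1, 0, 0)
e2 (invocation 2): nothing precedes it; P0's component alone gives (1, 0, 0, 0)
e3 (invocation 5): componentwise max over VC(e2)=(1, 0, 0, 0), +1 at P0, giving (2, 0, 0, 0)
e6 (invocation 10): componentwise max over VC(e3)=(2, 0, 0, 0), VC(e4)=(0, 0, 0, 1), +1 at P3, giving (2, 0, 0, 2)
target: VC(e6) = (2, 0, 0, 2)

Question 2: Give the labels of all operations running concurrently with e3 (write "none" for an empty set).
e4, e5

e3 spans [5,8]; an op avoiding the whole window 5..8 is ordered, any other is concurrent
e1 [1,4]: before
e2 [2,3]: before
e4 [6,9]: concurrent
e5 [7,11]: concurrent
e6 [10,12]: after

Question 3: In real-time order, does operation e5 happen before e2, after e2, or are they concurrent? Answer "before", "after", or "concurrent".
after

e5 spans [7,11], e2 spans [2,3]
resp(e2)=3 < inv(e5)=7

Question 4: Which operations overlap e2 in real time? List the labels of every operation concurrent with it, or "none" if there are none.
e1

e2 runs from 2 to 3; window-overlapping ops are concurrent
e1 [1,4]: concurrent
e3 [5,8]: after
e4 [6,9]: after
e5 [7,11]: after
e6 [10,12]: after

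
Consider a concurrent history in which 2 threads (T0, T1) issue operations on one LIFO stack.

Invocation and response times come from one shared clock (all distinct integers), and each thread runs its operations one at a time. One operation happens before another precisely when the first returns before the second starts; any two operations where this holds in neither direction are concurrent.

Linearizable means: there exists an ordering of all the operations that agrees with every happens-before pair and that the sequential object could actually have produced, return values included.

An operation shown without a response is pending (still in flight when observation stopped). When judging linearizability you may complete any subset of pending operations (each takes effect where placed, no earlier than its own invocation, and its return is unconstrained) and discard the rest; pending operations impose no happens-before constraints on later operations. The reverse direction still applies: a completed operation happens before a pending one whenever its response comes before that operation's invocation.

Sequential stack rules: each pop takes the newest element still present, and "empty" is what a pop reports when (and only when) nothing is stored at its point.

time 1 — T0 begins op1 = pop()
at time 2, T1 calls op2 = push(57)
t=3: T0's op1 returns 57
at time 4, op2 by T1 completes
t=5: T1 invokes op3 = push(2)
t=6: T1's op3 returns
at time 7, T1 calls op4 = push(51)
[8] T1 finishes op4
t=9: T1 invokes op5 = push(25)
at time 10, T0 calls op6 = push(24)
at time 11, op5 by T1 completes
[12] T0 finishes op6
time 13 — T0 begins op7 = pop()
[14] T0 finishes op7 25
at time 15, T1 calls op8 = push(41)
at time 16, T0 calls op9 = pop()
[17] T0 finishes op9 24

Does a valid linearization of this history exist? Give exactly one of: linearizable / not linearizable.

linearizable

a witness: op2, op1, op3, op4, op6, op5, op7, op9
1. op2 push(57), leaving stack <57>
2. op1 pop() → 57, leaving stack <>
3. op3 push(2), leaving stack <2>
4. op4 push(51), leaving stack <2,51>
5. op6 push(24), leaving stack <2,51,24>
6. op5 push(25), leaving stack <2,51,24,25>
7. op7 pop() → 25, leaving stack <2,51,24>
8. op9 pop() → 24, leaving stack <2,51>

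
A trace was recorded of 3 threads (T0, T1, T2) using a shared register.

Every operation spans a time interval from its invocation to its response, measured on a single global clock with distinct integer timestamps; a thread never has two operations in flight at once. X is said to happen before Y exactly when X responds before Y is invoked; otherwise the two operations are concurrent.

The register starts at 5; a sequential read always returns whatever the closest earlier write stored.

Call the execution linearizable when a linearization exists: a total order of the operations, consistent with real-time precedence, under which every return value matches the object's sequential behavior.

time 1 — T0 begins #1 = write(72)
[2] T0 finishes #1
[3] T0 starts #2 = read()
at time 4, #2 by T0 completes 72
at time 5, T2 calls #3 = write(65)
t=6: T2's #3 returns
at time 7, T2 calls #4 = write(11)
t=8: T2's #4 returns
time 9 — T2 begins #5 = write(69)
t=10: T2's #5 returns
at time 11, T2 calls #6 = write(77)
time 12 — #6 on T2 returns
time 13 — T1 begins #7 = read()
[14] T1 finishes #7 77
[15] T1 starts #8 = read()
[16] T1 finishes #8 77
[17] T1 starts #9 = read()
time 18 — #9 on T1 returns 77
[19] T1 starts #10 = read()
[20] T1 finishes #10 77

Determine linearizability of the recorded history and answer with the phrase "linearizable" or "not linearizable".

one valid linearization: #1, #2, #3, #4, #5, #6, #7, #8, #9, #10
1. #1 write(72), leaving value 72
2. #2 read() → 72, leaving value 72
3. #3 write(65), leaving value 65
4. #4 write(11), leaving value 11
5. #5 write(69), leaving value 69
6. #6 write(77), leaving value 77
7. #7 read() → 77, leaving value 77
8. #8 read() → 77, leaving value 77
9. #9 read() → 77, leaving value 77
10. #10 read() → 77, leaving value 77

linearizable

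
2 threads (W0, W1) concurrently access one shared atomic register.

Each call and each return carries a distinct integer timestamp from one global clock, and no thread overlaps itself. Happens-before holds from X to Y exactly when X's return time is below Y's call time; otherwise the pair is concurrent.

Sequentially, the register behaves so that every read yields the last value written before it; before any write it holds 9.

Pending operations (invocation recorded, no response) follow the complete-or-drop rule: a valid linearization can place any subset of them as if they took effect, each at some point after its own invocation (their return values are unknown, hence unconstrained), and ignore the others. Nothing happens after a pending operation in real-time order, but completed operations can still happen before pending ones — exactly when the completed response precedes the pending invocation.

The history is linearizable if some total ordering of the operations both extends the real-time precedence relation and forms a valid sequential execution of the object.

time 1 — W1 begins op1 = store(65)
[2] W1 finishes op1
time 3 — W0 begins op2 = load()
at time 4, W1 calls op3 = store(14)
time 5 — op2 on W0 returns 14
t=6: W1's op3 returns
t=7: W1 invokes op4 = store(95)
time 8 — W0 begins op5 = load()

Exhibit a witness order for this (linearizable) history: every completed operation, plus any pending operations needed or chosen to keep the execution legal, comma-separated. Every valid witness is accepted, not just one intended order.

1. op1 store(65), leaving value 65
2. op3 store(14), leaving value 14
3. op2 load() → 14, leaving value 14

op1, op3, op2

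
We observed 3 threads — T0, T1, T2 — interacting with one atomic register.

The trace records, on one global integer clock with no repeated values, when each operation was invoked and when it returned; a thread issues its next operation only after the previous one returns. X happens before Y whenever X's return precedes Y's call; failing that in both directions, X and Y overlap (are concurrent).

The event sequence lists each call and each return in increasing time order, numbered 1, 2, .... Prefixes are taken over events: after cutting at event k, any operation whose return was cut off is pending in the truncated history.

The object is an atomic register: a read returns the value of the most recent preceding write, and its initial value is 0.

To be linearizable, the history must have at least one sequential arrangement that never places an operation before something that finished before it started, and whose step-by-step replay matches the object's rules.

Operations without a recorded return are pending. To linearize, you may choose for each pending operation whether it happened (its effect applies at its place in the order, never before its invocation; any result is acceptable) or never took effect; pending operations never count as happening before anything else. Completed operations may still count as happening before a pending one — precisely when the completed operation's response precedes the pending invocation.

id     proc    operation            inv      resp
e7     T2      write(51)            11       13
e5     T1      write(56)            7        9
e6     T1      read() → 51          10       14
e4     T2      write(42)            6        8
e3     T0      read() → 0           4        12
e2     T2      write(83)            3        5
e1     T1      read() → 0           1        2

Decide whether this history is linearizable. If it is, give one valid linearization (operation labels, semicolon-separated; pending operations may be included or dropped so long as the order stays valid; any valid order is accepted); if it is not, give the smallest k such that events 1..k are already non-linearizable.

after step 1 (e1 read() → 0): value 0
after step 2 (e3 read() → 0): value 0
after step 3 (e2 write(83)): value 83
after step 4 (e4 write(42)): value 42
after step 5 (e5 write(56)): value 56
after step 6 (e7 write(51)): value 51
after step 7 (e6 read() → 51): value 51

linearizable — witness: e1; e3; e2; e4; e5; e7; e6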